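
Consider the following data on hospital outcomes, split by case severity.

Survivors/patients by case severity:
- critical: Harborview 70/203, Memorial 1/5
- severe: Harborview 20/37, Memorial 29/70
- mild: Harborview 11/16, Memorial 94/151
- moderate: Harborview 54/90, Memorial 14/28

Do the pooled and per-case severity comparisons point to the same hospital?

Critical: Harborview 70/203 = 34.5%, Memorial 1/5 = 20.0% → Harborview
Severe: Harborview 20/37 = 54.1%, Memorial 29/70 = 41.4% → Harborview
Mild: Harborview 11/16 = 68.8%, Memorial 94/151 = 62.3% → Harborview
Moderate: Harborview 54/90 = 60.0%, Memorial 14/28 = 50.0% → Harborview
Overall: Harborview 155/346 = 44.8%, Memorial 138/254 = 54.3% → Memorial
Harborview wins each case group but Memorial wins overall — the comparison reverses. Harborview's patients skew toward critical, which has a lower base rate.

No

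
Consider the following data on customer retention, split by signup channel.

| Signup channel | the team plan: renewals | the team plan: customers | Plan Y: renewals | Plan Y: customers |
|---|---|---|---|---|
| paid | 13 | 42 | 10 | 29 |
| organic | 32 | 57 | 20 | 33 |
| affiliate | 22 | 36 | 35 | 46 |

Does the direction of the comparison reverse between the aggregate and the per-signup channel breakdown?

No

Paid: the team plan 13/42 = 31.0%, Plan Y 10/29 = 34.5% → Plan Y
Organic: the team plan 32/57 = 56.1%, Plan Y 20/33 = 60.6% → Plan Y
Affiliate: the team plan 22/36 = 61.1%, Plan Y 35/46 = 76.1% → Plan Y
Overall: the team plan 67/135 = 49.6%, Plan Y 65/108 = 60.2% → Plan Y
Plan Y wins overall and in every signup group — no reversal.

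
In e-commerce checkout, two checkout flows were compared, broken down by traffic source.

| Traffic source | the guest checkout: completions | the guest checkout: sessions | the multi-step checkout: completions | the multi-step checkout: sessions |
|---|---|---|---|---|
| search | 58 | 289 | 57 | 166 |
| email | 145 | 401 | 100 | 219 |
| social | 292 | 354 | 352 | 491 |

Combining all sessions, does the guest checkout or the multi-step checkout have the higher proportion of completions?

the multi-step checkout

Search: the guest checkout 58/289 = 20.1%, the multi-step checkout 57/166 = 34.3% → the multi-step checkout
Email: the guest checkout 145/401 = 36.2%, the multi-step checkout 100/219 = 45.7% → the multi-step checkout
Social: the guest checkout 292/354 = 82.5%, the multi-step checkout 352/491 = 71.7% → the guest checkout
Overall: the guest checkout 495/1044 = 47.4%, the multi-step checkout 509/876 = 58.1% → the multi-step checkout
(Neither sweeps every traffic group, but the multi-step checkout has the higher pooled rate.)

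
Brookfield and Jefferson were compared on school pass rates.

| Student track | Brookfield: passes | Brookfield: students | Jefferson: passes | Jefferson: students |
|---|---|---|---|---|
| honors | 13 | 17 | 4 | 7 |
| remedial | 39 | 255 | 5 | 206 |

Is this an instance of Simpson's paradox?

Honors: Brookfield 13/17 = 76.5%, Jefferson 4/7 = 57.1% → Brookfield
Remedial: Brookfield 39/255 = 15.3%, Jefferson 5/206 = 2.4% → Brookfield
Overall: Brookfield 52/272 = 19.1%, Jefferson 9/213 = 4.2% → Brookfield
Brookfield wins overall and in every student group — no reversal.

No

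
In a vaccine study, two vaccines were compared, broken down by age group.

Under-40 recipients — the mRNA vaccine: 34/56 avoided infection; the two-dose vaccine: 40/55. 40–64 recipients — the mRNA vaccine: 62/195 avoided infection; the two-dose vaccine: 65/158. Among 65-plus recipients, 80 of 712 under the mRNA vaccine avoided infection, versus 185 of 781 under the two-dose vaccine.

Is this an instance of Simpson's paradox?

Under-40: the mRNA vaccine 34/56 = 60.7%, the two-dose vaccine 40/55 = 72.7% → the two-dose vaccine
40–64: the mRNA vaccine 62/195 = 31.8%, the two-dose vaccine 65/158 = 41.1% → the two-dose vaccine
65-plus: the mRNA vaccine 80/712 = 11.2%, the two-dose vaccine 185/781 = 23.7% → the two-dose vaccine
Overall: the mRNA vaccine 176/963 = 18.3%, the two-dose vaccine 290/994 = 29.2% → the two-dose vaccine
The two-dose vaccine wins overall and in every age group — no reversal.

No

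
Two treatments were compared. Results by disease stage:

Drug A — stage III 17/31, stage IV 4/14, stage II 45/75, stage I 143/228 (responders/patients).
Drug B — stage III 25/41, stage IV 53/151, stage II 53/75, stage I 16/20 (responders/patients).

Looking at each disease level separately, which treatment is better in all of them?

Drug B

Stage III: Drug A 17/31 = 54.8%, Drug B 25/41 = 61.0% → Drug B
Stage IV: Drug A 4/14 = 28.6%, Drug B 53/151 = 35.1% → Drug B
Stage II: Drug A 45/75 = 60.0%, Drug B 53/75 = 70.7% → Drug B
Stage I: Drug A 143/228 = 62.7%, Drug B 16/20 = 80.0% → Drug B
Drug B has the higher rate in all 4 groups.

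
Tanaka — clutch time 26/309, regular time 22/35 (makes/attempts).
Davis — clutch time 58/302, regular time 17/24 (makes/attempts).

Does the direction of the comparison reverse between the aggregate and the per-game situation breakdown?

Clutch time: Tanaka 26/309 = 8.4%, Davis 58/302 = 19.2% → Davis
Regular time: Tanaka 22/35 = 62.9%, Davis 17/24 = 70.8% → Davis
Overall: Tanaka 48/344 = 14.0%, Davis 75/326 = 23.0% → Davis
Davis wins overall and in every game group — no reversal.

No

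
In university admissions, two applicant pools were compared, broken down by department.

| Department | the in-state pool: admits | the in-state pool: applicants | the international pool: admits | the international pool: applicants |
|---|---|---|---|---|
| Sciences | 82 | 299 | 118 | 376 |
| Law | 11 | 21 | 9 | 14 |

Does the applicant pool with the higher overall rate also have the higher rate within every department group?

Sciences: the in-state pool 82/299 = 27.4%, the international pool 118/376 = 31.4% → the international pool
Law: the in-state pool 11/21 = 52.4%, the international pool 9/14 = 64.3% → the international pool
Overall: the in-state pool 93/320 = 29.1%, the international pool 127/390 = 32.6% → the international pool
The international pool wins overall and in every department group — no reversal.

Yes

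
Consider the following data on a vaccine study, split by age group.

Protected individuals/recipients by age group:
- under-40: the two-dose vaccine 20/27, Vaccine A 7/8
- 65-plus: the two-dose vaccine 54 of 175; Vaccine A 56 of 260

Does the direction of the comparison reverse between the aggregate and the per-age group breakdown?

No

Under-40: the two-dose vaccine 20/27 = 74.1%, Vaccine A 7/8 = 87.5% → Vaccine A
65-plus: the two-dose vaccine 54/175 = 30.9%, Vaccine A 56/260 = 21.5% → the two-dose vaccine
Overall: the two-dose vaccine 74/202 = 36.6%, Vaccine A 63/268 = 23.5% → the two-dose vaccine
Neither sweeps: the two-dose vaccine wins 1 of 2 groups, Vaccine A wins 1. The two-dose vaccine wins overall but not every group — no Simpson reversal.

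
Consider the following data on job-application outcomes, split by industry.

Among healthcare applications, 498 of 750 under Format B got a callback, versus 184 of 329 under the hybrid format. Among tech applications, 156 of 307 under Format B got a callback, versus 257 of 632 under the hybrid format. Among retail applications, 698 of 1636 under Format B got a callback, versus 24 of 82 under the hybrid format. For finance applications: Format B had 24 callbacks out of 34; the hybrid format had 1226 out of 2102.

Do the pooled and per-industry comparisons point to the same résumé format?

Healthcare: Format B 498/750 = 66.4%, the hybrid format 184/329 = 55.9% → Format B
Tech: Format B 156/307 = 50.8%, the hybrid format 257/632 = 40.7% → Format B
Retail: Format B 698/1636 = 42.7%, the hybrid format 24/82 = 29.3% → Format B
Finance: Format B 24/34 = 70.6%, the hybrid format 1226/2102 = 58.3% → Format B
Overall: Format B 1376/2727 = 50.5%, the hybrid format 1691/3145 = 53.8% → the hybrid format
Format B wins each industry group but the hybrid format wins overall — the comparison reverses. Format B's applications skew toward retail, which has a lower base rate.

No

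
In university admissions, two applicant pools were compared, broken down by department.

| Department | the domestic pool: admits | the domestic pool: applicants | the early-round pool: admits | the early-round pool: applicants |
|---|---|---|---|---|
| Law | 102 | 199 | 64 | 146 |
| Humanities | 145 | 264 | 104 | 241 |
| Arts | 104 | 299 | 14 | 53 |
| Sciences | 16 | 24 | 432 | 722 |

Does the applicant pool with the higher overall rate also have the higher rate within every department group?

No

Law: the domestic pool 102/199 = 51.3%, the early-round pool 64/146 = 43.8% → the domestic pool
Humanities: the domestic pool 145/264 = 54.9%, the early-round pool 104/241 = 43.2% → the domestic pool
Arts: the domestic pool 104/299 = 34.8%, the early-round pool 14/53 = 26.4% → the domestic pool
Sciences: the domestic pool 16/24 = 66.7%, the early-round pool 432/722 = 59.8% → the domestic pool
Overall: the domestic pool 367/786 = 46.7%, the early-round pool 614/1162 = 52.8% → the early-round pool
The domestic pool wins each department group but the early-round pool wins overall — the comparison reverses. The domestic pool's applicants skew toward Arts, which has a lower base rate.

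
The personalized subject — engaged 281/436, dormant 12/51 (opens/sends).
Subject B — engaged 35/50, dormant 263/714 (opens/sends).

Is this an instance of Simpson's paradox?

Engaged: the personalized subject 281/436 = 64.4%, Subject B 35/50 = 70.0% → Subject B
Dormant: the personalized subject 12/51 = 23.5%, Subject B 263/714 = 36.8% → Subject B
Overall: the personalized subject 293/487 = 60.2%, Subject B 298/764 = 39.0% → the personalized subject
Subject B wins each recipient group but the personalized subject wins overall — the comparison reverses. Subject B's sends skew toward dormant, which has a lower base rate.

Yes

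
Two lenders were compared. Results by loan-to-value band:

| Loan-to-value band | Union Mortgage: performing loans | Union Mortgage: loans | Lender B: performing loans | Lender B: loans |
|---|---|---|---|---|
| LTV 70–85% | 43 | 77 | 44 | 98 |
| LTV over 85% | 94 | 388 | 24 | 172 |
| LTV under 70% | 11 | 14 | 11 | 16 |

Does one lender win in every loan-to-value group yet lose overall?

No

LTV 70–85%: Union Mortgage 43/77 = 55.8%, Lender B 44/98 = 44.9% → Union Mortgage
LTV over 85%: Union Mortgage 94/388 = 24.2%, Lender B 24/172 = 14.0% → Union Mortgage
LTV under 70%: Union Mortgage 11/14 = 78.6%, Lender B 11/16 = 68.8% → Union Mortgage
Overall: Union Mortgage 148/479 = 30.9%, Lender B 79/286 = 27.6% → Union Mortgage
Union Mortgage wins overall and in every loan-to-value group — no reversal.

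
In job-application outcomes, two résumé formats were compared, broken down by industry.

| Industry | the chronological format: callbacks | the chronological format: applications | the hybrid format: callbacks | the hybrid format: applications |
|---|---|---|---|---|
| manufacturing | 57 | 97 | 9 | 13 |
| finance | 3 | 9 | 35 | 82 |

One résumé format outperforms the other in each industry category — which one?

the hybrid format

Manufacturing: the chronological format 57/97 = 58.8%, the hybrid format 9/13 = 69.2% → the hybrid format
Finance: the chronological format 3/9 = 33.3%, the hybrid format 35/82 = 42.7% → the hybrid format
The hybrid format has the higher rate in both groups.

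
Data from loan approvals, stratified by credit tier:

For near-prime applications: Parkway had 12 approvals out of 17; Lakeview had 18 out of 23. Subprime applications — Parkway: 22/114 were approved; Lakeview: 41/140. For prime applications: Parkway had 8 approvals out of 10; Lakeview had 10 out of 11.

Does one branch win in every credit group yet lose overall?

Near-prime: Parkway 12/17 = 70.6%, Lakeview 18/23 = 78.3% → Lakeview
Subprime: Parkway 22/114 = 19.3%, Lakeview 41/140 = 29.3% → Lakeview
Prime: Parkway 8/10 = 80.0%, Lakeview 10/11 = 90.9% → Lakeview
Overall: Parkway 42/141 = 29.8%, Lakeview 69/174 = 39.7% → Lakeview
Lakeview wins overall and in every credit group — no reversal.

No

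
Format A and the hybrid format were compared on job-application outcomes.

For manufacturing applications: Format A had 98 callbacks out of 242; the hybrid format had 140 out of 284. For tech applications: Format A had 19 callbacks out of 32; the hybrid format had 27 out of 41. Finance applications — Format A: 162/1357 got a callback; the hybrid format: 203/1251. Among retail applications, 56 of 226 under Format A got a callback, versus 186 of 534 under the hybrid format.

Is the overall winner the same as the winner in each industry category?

Yes

Manufacturing: Format A 98/242 = 40.5%, the hybrid format 140/284 = 49.3% → the hybrid format
Tech: Format A 19/32 = 59.4%, the hybrid format 27/41 = 65.9% → the hybrid format
Finance: Format A 162/1357 = 11.9%, the hybrid format 203/1251 = 16.2% → the hybrid format
Retail: Format A 56/226 = 24.8%, the hybrid format 186/534 = 34.8% → the hybrid format
Overall: Format A 335/1857 = 18.0%, the hybrid format 556/2110 = 26.4% → the hybrid format
The hybrid format wins overall and in every industry group — no reversal.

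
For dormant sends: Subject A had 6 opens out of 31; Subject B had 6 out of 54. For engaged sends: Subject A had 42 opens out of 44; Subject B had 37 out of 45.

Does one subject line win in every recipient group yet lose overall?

Dormant: Subject A 6/31 = 19.4%, Subject B 6/54 = 11.1% → Subject A
Engaged: Subject A 42/44 = 95.5%, Subject B 37/45 = 82.2% → Subject A
Overall: Subject A 48/75 = 64.0%, Subject B 43/99 = 43.4% → Subject A
Subject A wins overall and in every recipient group — no reversal.

No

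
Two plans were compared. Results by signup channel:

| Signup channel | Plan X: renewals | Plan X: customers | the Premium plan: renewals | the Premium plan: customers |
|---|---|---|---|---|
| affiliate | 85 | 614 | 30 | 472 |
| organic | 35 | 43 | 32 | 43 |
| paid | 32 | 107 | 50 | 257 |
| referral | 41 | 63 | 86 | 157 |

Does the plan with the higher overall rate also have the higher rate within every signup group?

Affiliate: Plan X 85/614 = 13.8%, the Premium plan 30/472 = 6.4% → Plan X
Organic: Plan X 35/43 = 81.4%, the Premium plan 32/43 = 74.4% → Plan X
Paid: Plan X 32/107 = 29.9%, the Premium plan 50/257 = 19.5% → Plan X
Referral: Plan X 41/63 = 65.1%, the Premium plan 86/157 = 54.8% → Plan X
Overall: Plan X 193/827 = 23.3%, the Premium plan 198/929 = 21.3% → Plan X
Plan X wins overall and in every signup group — no reversal.

Yes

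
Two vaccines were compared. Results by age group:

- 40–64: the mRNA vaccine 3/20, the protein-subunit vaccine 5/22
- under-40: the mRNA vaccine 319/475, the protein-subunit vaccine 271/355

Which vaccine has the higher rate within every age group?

40–64: the mRNA vaccine 3/20 = 15.0%, the protein-subunit vaccine 5/22 = 22.7% → the protein-subunit vaccine
Under-40: the mRNA vaccine 319/475 = 67.2%, the protein-subunit vaccine 271/355 = 76.3% → the protein-subunit vaccine
The protein-subunit vaccine has the higher rate in both groups.

the protein-subunit vaccine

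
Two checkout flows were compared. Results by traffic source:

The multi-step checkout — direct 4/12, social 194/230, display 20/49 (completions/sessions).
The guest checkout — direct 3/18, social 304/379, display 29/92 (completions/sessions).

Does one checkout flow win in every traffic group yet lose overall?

Direct: the multi-step checkout 4/12 = 33.3%, the guest checkout 3/18 = 16.7% → the multi-step checkout
Social: the multi-step checkout 194/230 = 84.3%, the guest checkout 304/379 = 80.2% → the multi-step checkout
Display: the multi-step checkout 20/49 = 40.8%, the guest checkout 29/92 = 31.5% → the multi-step checkout
Overall: the multi-step checkout 218/291 = 74.9%, the guest checkout 336/489 = 68.7% → the multi-step checkout
The multi-step checkout wins overall and in every traffic group — no reversal.

No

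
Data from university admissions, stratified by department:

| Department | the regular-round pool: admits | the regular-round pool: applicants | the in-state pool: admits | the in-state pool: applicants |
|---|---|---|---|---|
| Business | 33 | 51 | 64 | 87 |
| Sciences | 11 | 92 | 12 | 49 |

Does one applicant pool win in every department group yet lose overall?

No

Business: the regular-round pool 33/51 = 64.7%, the in-state pool 64/87 = 73.6% → the in-state pool
Sciences: the regular-round pool 11/92 = 12.0%, the in-state pool 12/49 = 24.5% → the in-state pool
Overall: the regular-round pool 44/143 = 30.8%, the in-state pool 76/136 = 55.9% → the in-state pool
The in-state pool wins overall and in every department group — no reversal.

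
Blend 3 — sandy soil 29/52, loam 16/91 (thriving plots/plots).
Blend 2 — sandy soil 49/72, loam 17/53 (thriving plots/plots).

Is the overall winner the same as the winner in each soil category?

Yes

Sandy soil: Blend 3 29/52 = 55.8%, Blend 2 49/72 = 68.1% → Blend 2
Loam: Blend 3 16/91 = 17.6%, Blend 2 17/53 = 32.1% → Blend 2
Overall: Blend 3 45/143 = 31.5%, Blend 2 66/125 = 52.8% → Blend 2
Blend 2 wins overall and in every soil group — no reversal.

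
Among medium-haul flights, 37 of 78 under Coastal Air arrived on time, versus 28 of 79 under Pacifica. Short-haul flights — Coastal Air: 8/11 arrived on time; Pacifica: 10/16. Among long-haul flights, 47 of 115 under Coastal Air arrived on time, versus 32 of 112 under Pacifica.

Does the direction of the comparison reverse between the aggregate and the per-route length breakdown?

Medium-haul: Coastal Air 37/78 = 47.4%, Pacifica 28/79 = 35.4% → Coastal Air
Short-haul: Coastal Air 8/11 = 72.7%, Pacifica 10/16 = 62.5% → Coastal Air
Long-haul: Coastal Air 47/115 = 40.9%, Pacifica 32/112 = 28.6% → Coastal Air
Overall: Coastal Air 92/204 = 45.1%, Pacifica 70/207 = 33.8% → Coastal Air
Coastal Air wins overall and in every route group — no reversal.

No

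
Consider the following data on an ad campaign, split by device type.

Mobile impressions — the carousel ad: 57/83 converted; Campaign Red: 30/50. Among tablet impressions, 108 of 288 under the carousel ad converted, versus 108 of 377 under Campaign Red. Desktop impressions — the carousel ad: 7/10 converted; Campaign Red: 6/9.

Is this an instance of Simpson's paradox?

No

Mobile: the carousel ad 57/83 = 68.7%, Campaign Red 30/50 = 60.0% → the carousel ad
Tablet: the carousel ad 108/288 = 37.5%, Campaign Red 108/377 = 28.6% → the carousel ad
Desktop: the carousel ad 7/10 = 70.0%, Campaign Red 6/9 = 66.7% → the carousel ad
Overall: the carousel ad 172/381 = 45.1%, Campaign Red 144/436 = 33.0% → the carousel ad
The carousel ad wins overall and in every device group — no reversal.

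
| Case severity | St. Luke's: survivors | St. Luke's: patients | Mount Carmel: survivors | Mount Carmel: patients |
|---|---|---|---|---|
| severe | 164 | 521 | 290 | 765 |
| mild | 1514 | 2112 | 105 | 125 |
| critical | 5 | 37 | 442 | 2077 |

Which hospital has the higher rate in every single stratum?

Severe: St. Luke's 164/521 = 31.5%, Mount Carmel 290/765 = 37.9% → Mount Carmel
Mild: St. Luke's 1514/2112 = 71.7%, Mount Carmel 105/125 = 84.0% → Mount Carmel
Critical: St. Luke's 5/37 = 13.5%, Mount Carmel 442/2077 = 21.3% → Mount Carmel
Mount Carmel has the higher rate in all 3 groups.

Mount Carmel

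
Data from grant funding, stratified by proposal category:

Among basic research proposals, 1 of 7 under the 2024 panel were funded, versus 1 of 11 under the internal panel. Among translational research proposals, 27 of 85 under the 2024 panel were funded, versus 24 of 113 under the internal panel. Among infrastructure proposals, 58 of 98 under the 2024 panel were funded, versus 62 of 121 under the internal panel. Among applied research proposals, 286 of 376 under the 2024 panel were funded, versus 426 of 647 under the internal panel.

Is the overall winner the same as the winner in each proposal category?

Basic research: the 2024 panel 1/7 = 14.3%, the internal panel 1/11 = 9.1% → the 2024 panel
Translational research: the 2024 panel 27/85 = 31.8%, the internal panel 24/113 = 21.2% → the 2024 panel
Infrastructure: the 2024 panel 58/98 = 59.2%, the internal panel 62/121 = 51.2% → the 2024 panel
Applied research: the 2024 panel 286/376 = 76.1%, the internal panel 426/647 = 65.8% → the 2024 panel
Overall: the 2024 panel 372/566 = 65.7%, the internal panel 513/892 = 57.5% → the 2024 panel
The 2024 panel wins overall and in every proposal group — no reversal.

Yes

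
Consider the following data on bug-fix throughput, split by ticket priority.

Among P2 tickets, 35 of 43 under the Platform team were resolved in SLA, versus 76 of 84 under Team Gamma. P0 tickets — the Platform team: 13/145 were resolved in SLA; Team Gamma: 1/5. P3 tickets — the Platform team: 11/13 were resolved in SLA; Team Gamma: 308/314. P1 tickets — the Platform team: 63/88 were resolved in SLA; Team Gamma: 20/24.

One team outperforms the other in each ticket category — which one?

P2: the Platform team 35/43 = 81.4%, Team Gamma 76/84 = 90.5% → Team Gamma
P0: the Platform team 13/145 = 9.0%, Team Gamma 1/5 = 20.0% → Team Gamma
P3: the Platform team 11/13 = 84.6%, Team Gamma 308/314 = 98.1% → Team Gamma
P1: the Platform team 63/88 = 71.6%, Team Gamma 20/24 = 83.3% → Team Gamma
Team Gamma has the higher rate in all 4 groups.

Team Gamma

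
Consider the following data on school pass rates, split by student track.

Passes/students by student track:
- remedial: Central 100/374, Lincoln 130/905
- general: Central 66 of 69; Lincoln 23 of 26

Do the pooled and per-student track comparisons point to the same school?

Yes

Remedial: Central 100/374 = 26.7%, Lincoln 130/905 = 14.4% → Central
General: Central 66/69 = 95.7%, Lincoln 23/26 = 88.5% → Central
Overall: Central 166/443 = 37.5%, Lincoln 153/931 = 16.4% → Central
Central wins overall and in every student group — no reversal.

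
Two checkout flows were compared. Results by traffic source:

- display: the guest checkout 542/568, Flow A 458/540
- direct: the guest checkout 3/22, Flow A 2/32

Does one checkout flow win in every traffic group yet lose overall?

Display: the guest checkout 542/568 = 95.4%, Flow A 458/540 = 84.8% → the guest checkout
Direct: the guest checkout 3/22 = 13.6%, Flow A 2/32 = 6.2% → the guest checkout
Overall: the guest checkout 545/590 = 92.4%, Flow A 460/572 = 80.4% → the guest checkout
The guest checkout wins overall and in every traffic group — no reversal.

No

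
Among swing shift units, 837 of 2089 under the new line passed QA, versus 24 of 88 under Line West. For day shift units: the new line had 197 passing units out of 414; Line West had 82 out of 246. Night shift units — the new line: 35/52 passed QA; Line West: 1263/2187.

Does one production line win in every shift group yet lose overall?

Swing shift: the new line 837/2089 = 40.1%, Line West 24/88 = 27.3% → the new line
Day shift: the new line 197/414 = 47.6%, Line West 82/246 = 33.3% → the new line
Night shift: the new line 35/52 = 67.3%, Line West 1263/2187 = 57.8% → the new line
Overall: the new line 1069/2555 = 41.8%, Line West 1369/2521 = 54.3% → Line West
The new line wins each shift group but Line West wins overall — the comparison reverses. The new line's units skew toward swing shift, which has a lower base rate.

Yes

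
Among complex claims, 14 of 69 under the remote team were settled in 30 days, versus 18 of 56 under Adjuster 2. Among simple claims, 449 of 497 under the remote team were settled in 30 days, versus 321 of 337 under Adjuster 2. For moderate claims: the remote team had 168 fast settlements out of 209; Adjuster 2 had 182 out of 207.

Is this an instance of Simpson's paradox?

Complex: the remote team 14/69 = 20.3%, Adjuster 2 18/56 = 32.1% → Adjuster 2
Simple: the remote team 449/497 = 90.3%, Adjuster 2 321/337 = 95.3% → Adjuster 2
Moderate: the remote team 168/209 = 80.4%, Adjuster 2 182/207 = 87.9% → Adjuster 2
Overall: the remote team 631/775 = 81.4%, Adjuster 2 521/600 = 86.8% → Adjuster 2
Adjuster 2 wins overall and in every claim group — no reversal.

No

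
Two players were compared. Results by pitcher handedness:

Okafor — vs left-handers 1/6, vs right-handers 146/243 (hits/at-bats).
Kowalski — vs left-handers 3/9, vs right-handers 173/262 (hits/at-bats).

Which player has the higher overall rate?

Vs left-handers: Okafor 1/6 = 16.7%, Kowalski 3/9 = 33.3% → Kowalski
Vs right-handers: Okafor 146/243 = 60.1%, Kowalski 173/262 = 66.0% → Kowalski
Overall: Okafor 147/249 = 59.0%, Kowalski 176/271 = 64.9% → Kowalski

Kowalski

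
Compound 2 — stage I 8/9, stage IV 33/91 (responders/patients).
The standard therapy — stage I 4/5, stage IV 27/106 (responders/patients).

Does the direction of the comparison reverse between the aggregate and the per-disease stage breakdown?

Stage I: Compound 2 8/9 = 88.9%, the standard therapy 4/5 = 80.0% → Compound 2
Stage IV: Compound 2 33/91 = 36.3%, the standard therapy 27/106 = 25.5% → Compound 2
Overall: Compound 2 41/100 = 41.0%, the standard therapy 31/111 = 27.9% → Compound 2
Compound 2 wins overall and in every disease group — no reversal.

No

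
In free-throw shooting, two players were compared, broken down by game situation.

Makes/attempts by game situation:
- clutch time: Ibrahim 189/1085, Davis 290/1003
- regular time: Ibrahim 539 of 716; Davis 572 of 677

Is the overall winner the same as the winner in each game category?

Yes

Clutch time: Ibrahim 189/1085 = 17.4%, Davis 290/1003 = 28.9% → Davis
Regular time: Ibrahim 539/716 = 75.3%, Davis 572/677 = 84.5% → Davis
Overall: Ibrahim 728/1801 = 40.4%, Davis 862/1680 = 51.3% → Davis
Davis wins overall and in every game group — no reversal.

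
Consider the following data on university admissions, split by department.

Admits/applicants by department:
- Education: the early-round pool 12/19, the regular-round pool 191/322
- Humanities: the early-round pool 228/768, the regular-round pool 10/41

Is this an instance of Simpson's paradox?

Yes

Education: the early-round pool 12/19 = 63.2%, the regular-round pool 191/322 = 59.3% → the early-round pool
Humanities: the early-round pool 228/768 = 29.7%, the regular-round pool 10/41 = 24.4% → the early-round pool
Overall: the early-round pool 240/787 = 30.5%, the regular-round pool 201/363 = 55.4% → the regular-round pool
The early-round pool wins each department group but the regular-round pool wins overall — the comparison reverses. The early-round pool's applicants skew toward Humanities, which has a lower base rate.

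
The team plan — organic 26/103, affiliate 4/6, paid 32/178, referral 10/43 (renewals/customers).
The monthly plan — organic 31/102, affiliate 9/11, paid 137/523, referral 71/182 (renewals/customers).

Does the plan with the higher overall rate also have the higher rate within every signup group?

Organic: the team plan 26/103 = 25.2%, the monthly plan 31/102 = 30.4% → the monthly plan
Affiliate: the team plan 4/6 = 66.7%, the monthly plan 9/11 = 81.8% → the monthly plan
Paid: the team plan 32/178 = 18.0%, the monthly plan 137/523 = 26.2% → the monthly plan
Referral: the team plan 10/43 = 23.3%, the monthly plan 71/182 = 39.0% → the monthly plan
Overall: the team plan 72/330 = 21.8%, the monthly plan 248/818 = 30.3% → the monthly plan
The monthly plan wins overall and in every signup group — no reversal.

Yes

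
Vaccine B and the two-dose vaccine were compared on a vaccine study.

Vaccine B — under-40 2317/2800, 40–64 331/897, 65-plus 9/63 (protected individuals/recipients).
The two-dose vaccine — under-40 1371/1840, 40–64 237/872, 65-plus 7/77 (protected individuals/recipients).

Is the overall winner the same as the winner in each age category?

Under-40: Vaccine B 2317/2800 = 82.8%, the two-dose vaccine 1371/1840 = 74.5% → Vaccine B
40–64: Vaccine B 331/897 = 36.9%, the two-dose vaccine 237/872 = 27.2% → Vaccine B
65-plus: Vaccine B 9/63 = 14.3%, the two-dose vaccine 7/77 = 9.1% → Vaccine B
Overall: Vaccine B 2657/3760 = 70.7%, the two-dose vaccine 1615/2789 = 57.9% → Vaccine B
Vaccine B wins overall and in every age group — no reversal.

Yes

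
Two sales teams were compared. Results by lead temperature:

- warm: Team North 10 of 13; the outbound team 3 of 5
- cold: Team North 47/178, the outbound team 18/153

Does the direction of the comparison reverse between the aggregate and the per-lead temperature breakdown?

No

Warm: Team North 10/13 = 76.9%, the outbound team 3/5 = 60.0% → Team North
Cold: Team North 47/178 = 26.4%, the outbound team 18/153 = 11.8% → Team North
Overall: Team North 57/191 = 29.8%, the outbound team 21/158 = 13.3% → Team North
Team North wins overall and in every lead group — no reversal.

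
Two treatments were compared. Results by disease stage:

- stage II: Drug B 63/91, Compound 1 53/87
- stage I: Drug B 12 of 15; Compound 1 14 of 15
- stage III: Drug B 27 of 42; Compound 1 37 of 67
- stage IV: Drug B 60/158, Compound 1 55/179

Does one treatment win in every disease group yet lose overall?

Stage II: Drug B 63/91 = 69.2%, Compound 1 53/87 = 60.9% → Drug B
Stage I: Drug B 12/15 = 80.0%, Compound 1 14/15 = 93.3% → Compound 1
Stage III: Drug B 27/42 = 64.3%, Compound 1 37/67 = 55.2% → Drug B
Stage IV: Drug B 60/158 = 38.0%, Compound 1 55/179 = 30.7% → Drug B
Overall: Drug B 162/306 = 52.9%, Compound 1 159/348 = 45.7% → Drug B
Neither sweeps: Drug B wins 3 of 4 groups, Compound 1 wins 1. Drug B wins overall but not every group — no Simpson reversal.

No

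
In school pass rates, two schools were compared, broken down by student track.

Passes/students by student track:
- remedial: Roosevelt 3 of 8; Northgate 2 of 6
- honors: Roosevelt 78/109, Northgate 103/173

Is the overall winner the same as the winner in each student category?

Remedial: Roosevelt 3/8 = 37.5%, Northgate 2/6 = 33.3% → Roosevelt
Honors: Roosevelt 78/109 = 71.6%, Northgate 103/173 = 59.5% → Roosevelt
Overall: Roosevelt 81/117 = 69.2%, Northgate 105/179 = 58.7% → Roosevelt
Roosevelt wins overall and in every student group — no reversal.

Yes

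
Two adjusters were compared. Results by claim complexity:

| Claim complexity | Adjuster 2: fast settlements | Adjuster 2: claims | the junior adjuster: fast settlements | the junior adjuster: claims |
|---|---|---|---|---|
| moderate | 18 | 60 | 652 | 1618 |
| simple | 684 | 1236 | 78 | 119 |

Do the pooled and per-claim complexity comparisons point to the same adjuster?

Moderate: Adjuster 2 18/60 = 30.0%, the junior adjuster 652/1618 = 40.3% → the junior adjuster
Simple: Adjuster 2 684/1236 = 55.3%, the junior adjuster 78/119 = 65.5% → the junior adjuster
Overall: Adjuster 2 702/1296 = 54.2%, the junior adjuster 730/1737 = 42.0% → Adjuster 2
The junior adjuster wins each claim group but Adjuster 2 wins overall — the comparison reverses. The junior adjuster's claims skew toward moderate, which has a lower base rate.

No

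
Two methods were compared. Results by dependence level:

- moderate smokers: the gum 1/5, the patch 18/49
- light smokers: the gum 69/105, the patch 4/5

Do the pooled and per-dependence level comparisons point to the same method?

Moderate smokers: the gum 1/5 = 20.0%, the patch 18/49 = 36.7% → the patch
Light smokers: the gum 69/105 = 65.7%, the patch 4/5 = 80.0% → the patch
Overall: the gum 70/110 = 63.6%, the patch 22/54 = 40.7% → the gum
The patch wins each dependence group but the gum wins overall — the comparison reverses. The patch's participants skew toward moderate smokers, which has a lower base rate.

No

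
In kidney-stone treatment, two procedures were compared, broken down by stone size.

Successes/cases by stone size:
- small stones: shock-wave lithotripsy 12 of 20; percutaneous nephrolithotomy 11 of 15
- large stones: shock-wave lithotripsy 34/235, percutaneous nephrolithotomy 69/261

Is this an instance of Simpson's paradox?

No

Small stones: shock-wave lithotripsy 12/20 = 60.0%, percutaneous nephrolithotomy 11/15 = 73.3% → percutaneous nephrolithotomy
Large stones: shock-wave lithotripsy 34/235 = 14.5%, percutaneous nephrolithotomy 69/261 = 26.4% → percutaneous nephrolithotomy
Overall: shock-wave lithotripsy 46/255 = 18.0%, percutaneous nephrolithotomy 80/276 = 29.0% → percutaneous nephrolithotomy
Percutaneous nephrolithotomy wins overall and in every stone group — no reversal.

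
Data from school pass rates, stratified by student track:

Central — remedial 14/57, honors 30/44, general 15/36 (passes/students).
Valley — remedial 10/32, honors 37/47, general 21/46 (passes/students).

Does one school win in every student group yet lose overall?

No

Remedial: Central 14/57 = 24.6%, Valley 10/32 = 31.2% → Valley
Honors: Central 30/44 = 68.2%, Valley 37/47 = 78.7% → Valley
General: Central 15/36 = 41.7%, Valley 21/46 = 45.7% → Valley
Overall: Central 59/137 = 43.1%, Valley 68/125 = 54.4% → Valley
Valley wins overall and in every student group — no reversal.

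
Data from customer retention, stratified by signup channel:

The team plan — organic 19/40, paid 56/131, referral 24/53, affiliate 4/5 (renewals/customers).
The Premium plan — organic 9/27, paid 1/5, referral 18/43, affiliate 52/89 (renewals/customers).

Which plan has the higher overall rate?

Organic: the team plan 19/40 = 47.5%, the Premium plan 9/27 = 33.3% → the team plan
Paid: the team plan 56/131 = 42.7%, the Premium plan 1/5 = 20.0% → the team plan
Referral: the team plan 24/53 = 45.3%, the Premium plan 18/43 = 41.9% → the team plan
Affiliate: the team plan 4/5 = 80.0%, the Premium plan 52/89 = 58.4% → the team plan
Overall: the team plan 103/229 = 45.0%, the Premium plan 80/164 = 48.8% → the Premium plan
(The team plan wins every signup group but the Premium plan wins overall — the team plan's customers skew toward the low-rate paid group.)

the Premium plan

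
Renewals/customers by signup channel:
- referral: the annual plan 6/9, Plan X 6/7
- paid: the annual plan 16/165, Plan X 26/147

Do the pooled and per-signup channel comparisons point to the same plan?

Yes

Referral: the annual plan 6/9 = 66.7%, Plan X 6/7 = 85.7% → Plan X
Paid: the annual plan 16/165 = 9.7%, Plan X 26/147 = 17.7% → Plan X
Overall: the annual plan 22/174 = 12.6%, Plan X 32/154 = 20.8% → Plan X
Plan X wins overall and in every signup group — no reversal.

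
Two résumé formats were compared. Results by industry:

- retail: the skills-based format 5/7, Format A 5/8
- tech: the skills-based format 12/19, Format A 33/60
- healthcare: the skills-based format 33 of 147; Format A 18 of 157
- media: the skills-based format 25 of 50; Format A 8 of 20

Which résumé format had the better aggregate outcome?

Retail: the skills-based format 5/7 = 71.4%, Format A 5/8 = 62.5% → the skills-based format
Tech: the skills-based format 12/19 = 63.2%, Format A 33/60 = 55.0% → the skills-based format
Healthcare: the skills-based format 33/147 = 22.4%, Format A 18/157 = 11.5% → the skills-based format
Media: the skills-based format 25/50 = 50.0%, Format A 8/20 = 40.0% → the skills-based format
Overall: the skills-based format 75/223 = 33.6%, Format A 64/245 = 26.1% → the skills-based format

the skills-based format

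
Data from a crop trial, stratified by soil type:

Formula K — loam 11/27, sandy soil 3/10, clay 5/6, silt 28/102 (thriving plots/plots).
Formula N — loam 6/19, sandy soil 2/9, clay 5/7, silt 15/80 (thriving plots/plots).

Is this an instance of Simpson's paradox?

No

Loam: Formula K 11/27 = 40.7%, Formula N 6/19 = 31.6% → Formula K
Sandy soil: Formula K 3/10 = 30.0%, Formula N 2/9 = 22.2% → Formula K
Clay: Formula K 5/6 = 83.3%, Formula N 5/7 = 71.4% → Formula K
Silt: Formula K 28/102 = 27.5%, Formula N 15/80 = 18.8% → Formula K
Overall: Formula K 47/145 = 32.4%, Formula N 28/115 = 24.3% → Formula K
Formula K wins overall and in every soil group — no reversal.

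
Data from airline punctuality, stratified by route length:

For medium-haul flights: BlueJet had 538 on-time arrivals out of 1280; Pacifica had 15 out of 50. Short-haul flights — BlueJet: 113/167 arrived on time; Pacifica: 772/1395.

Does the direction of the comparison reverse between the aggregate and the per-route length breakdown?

Yes

Medium-haul: BlueJet 538/1280 = 42.0%, Pacifica 15/50 = 30.0% → BlueJet
Short-haul: BlueJet 113/167 = 67.7%, Pacifica 772/1395 = 55.3% → BlueJet
Overall: BlueJet 651/1447 = 45.0%, Pacifica 787/1445 = 54.5% → Pacifica
BlueJet wins each route group but Pacifica wins overall — the comparison reverses. BlueJet's flights skew toward medium-haul, which has a lower base rate.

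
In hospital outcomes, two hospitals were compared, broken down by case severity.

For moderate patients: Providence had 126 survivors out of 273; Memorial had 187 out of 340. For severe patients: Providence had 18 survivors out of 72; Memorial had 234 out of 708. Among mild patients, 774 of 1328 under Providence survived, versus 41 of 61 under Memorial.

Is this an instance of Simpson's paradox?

Moderate: Providence 126/273 = 46.2%, Memorial 187/340 = 55.0% → Memorial
Severe: Providence 18/72 = 25.0%, Memorial 234/708 = 33.1% → Memorial
Mild: Providence 774/1328 = 58.3%, Memorial 41/61 = 67.2% → Memorial
Overall: Providence 918/1673 = 54.9%, Memorial 462/1109 = 41.7% → Providence
Memorial wins each case group but Providence wins overall — the comparison reverses. Memorial's patients skew toward severe, which has a lower base rate.

Yes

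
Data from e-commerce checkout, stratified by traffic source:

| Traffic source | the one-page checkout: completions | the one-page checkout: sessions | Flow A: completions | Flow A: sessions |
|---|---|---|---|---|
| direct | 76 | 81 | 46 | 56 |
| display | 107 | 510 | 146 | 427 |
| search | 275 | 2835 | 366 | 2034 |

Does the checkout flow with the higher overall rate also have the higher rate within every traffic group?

No

Direct: the one-page checkout 76/81 = 93.8%, Flow A 46/56 = 82.1% → the one-page checkout
Display: the one-page checkout 107/510 = 21.0%, Flow A 146/427 = 34.2% → Flow A
Search: the one-page checkout 275/2835 = 9.7%, Flow A 366/2034 = 18.0% → Flow A
Overall: the one-page checkout 458/3426 = 13.4%, Flow A 558/2517 = 22.2% → Flow A
Neither sweeps: the one-page checkout wins 1 of 3 groups, Flow A wins 2. Flow A wins overall but not every group — no Simpson reversal.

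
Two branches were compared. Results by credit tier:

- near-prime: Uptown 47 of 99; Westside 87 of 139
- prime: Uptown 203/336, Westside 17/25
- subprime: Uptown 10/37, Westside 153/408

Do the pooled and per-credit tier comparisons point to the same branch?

No

Near-prime: Uptown 47/99 = 47.5%, Westside 87/139 = 62.6% → Westside
Prime: Uptown 203/336 = 60.4%, Westside 17/25 = 68.0% → Westside
Subprime: Uptown 10/37 = 27.0%, Westside 153/408 = 37.5% → Westside
Overall: Uptown 260/472 = 55.1%, Westside 257/572 = 44.9% → Uptown
Westside wins each credit group but Uptown wins overall — the comparison reverses. Westside's applications skew toward subprime, which has a lower base rate.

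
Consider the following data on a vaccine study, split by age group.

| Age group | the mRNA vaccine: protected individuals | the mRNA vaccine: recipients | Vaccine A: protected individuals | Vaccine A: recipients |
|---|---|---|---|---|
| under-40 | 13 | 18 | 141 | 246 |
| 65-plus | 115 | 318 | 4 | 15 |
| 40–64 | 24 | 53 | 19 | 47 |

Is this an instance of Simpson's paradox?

Under-40: the mRNA vaccine 13/18 = 72.2%, Vaccine A 141/246 = 57.3% → the mRNA vaccine
65-plus: the mRNA vaccine 115/318 = 36.2%, Vaccine A 4/15 = 26.7% → the mRNA vaccine
40–64: the mRNA vaccine 24/53 = 45.3%, Vaccine A 19/47 = 40.4% → the mRNA vaccine
Overall: the mRNA vaccine 152/389 = 39.1%, Vaccine A 164/308 = 53.2% → Vaccine A
The mRNA vaccine wins each age group but Vaccine A wins overall — the comparison reverses. The mRNA vaccine's recipients skew toward 65-plus, which has a lower base rate.

Yes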